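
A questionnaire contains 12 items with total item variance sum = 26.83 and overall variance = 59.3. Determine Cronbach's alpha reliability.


alpha = (k/(k-1)) * (1 - sum(si^2)/s_total^2)
= (12/11) * (1 - 26.83/59.3)
alpha = 0.5973

0.5973


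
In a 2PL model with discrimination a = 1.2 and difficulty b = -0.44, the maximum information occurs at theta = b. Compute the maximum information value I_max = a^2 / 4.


For 2PL, max info at theta = b = -0.44
I_max = a^2 / 4 = 1.2^2 / 4
= 1.44 / 4
I_max = 0.36

0.36


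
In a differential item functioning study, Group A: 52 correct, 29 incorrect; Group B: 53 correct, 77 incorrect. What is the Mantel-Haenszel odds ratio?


Odds_A = 52/29 = 1.7931
Odds_B = 53/77 = 0.6883
OR = Odds_A / Odds_B = 1.7931 / 0.6883
Exactly, OR = (52 * 77) / (29 * 53) = 4004 / 1537
OR = 2.6051

2.6051


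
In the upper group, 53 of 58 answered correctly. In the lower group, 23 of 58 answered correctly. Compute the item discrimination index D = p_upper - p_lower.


p_upper = 53/58 = 0.9138
p_lower = 23/58 = 0.3966
D = 0.9138 - 0.3966 = 0.5172

0.5172


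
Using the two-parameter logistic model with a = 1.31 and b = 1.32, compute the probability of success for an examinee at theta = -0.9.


a*(theta - b) = 1.31 * (-0.9 - 1.32) = -2.9082
exp(--2.9082) = 18.3238
P = 1 / (1 + 18.3238)
P = 0.0517

0.0517


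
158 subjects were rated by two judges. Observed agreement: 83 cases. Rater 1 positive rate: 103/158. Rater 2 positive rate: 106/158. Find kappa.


P_o = 83/158 = 0.525316
P_e = (103*106 + 55*52) / 24964 = 0.551915
kappa = (P_o - P_e) / (1 - P_e)
kappa = (0.525316 - 0.551915) / (1 - 0.551915)
kappa = -0.0594

-0.0594


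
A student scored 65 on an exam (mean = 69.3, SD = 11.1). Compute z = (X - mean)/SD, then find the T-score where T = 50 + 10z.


z = (X - mean) / SD = (65 - 69.3) / 11.1
z = -4.3 / 11.1
z = -0.3874
T-score = T = 50 + 10z
Carry z at full precision (z = -4.3 / 11.1) into the conversion:
T-score = 50 + 10 * (-4.3 / 11.1) = 50 + -43 / 11.1
T-score = 50 + -3.8739
T-score = 46.1261

46.1261


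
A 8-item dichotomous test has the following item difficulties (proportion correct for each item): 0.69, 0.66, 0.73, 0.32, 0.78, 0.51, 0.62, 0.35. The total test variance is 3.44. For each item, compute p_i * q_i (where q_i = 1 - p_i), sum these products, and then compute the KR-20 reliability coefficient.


For each item, compute p_i * q_i:
  Item 1: 0.69 * 0.31 = 0.2139
  Item 2: 0.66 * 0.34 = 0.2244
  Item 3: 0.73 * 0.27 = 0.1971
  Item 4: 0.32 * 0.68 = 0.2176
  Item 5: 0.78 * 0.22 = 0.1716
  Item 6: 0.51 * 0.49 = 0.2499
  Item 7: 0.62 * 0.38 = 0.2356
  Item 8: 0.35 * 0.65 = 0.2275
Sum(p_i * q_i) = 0.2139 + 0.2244 + 0.1971 + 0.2176 + 0.1716 + 0.2499 + 0.2356 + 0.2275 = 1.7376
KR-20 = (k/(k-1)) * (1 - Sum(p_i*q_i) / Var_total)
= (8/7) * (1 - 1.7376/3.44)
= 1.1429 * 0.4949
KR-20 = 0.5656

0.5656


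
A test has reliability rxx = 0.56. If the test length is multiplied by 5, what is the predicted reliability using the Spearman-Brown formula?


r_new = (n * rxx) / (1 + (n-1) * rxx)
r_new = (5 * 0.56) / (1 + 4 * 0.56)
r_new = 2.8 / 3.24
r_new = 0.8642

0.8642


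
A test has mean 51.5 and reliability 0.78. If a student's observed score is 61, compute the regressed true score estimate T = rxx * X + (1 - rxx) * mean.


T_est = rxx * X + (1 - rxx) * mean
T_est = 0.78 * 61 + 0.22 * 51.5
T_est = 47.58 + 11.33
T_est = 58.91

58.91


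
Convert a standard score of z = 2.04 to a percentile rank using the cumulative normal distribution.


CDF(z) = 0.5 * (1 + erf(z/sqrt(2)))
erf(1.4425) = 0.9586
CDF = 0.9793
Percentile rank = 0.9793 * 100 = 97.93

97.93


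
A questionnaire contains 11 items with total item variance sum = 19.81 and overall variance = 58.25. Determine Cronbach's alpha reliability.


alpha = (k/(k-1)) * (1 - sum(si^2)/s_total^2)
= (11/10) * (1 - 19.81/58.25)
alpha = 0.7259

0.7259


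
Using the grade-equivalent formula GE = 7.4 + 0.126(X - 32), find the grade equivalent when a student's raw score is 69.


raw - median = 69 - 32 = 37
slope * diff = 0.126 * 37 = 4.662
GE = 7.4 + 4.662
GE = 12.062

12.062


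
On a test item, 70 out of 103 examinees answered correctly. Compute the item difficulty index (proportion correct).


Item difficulty p = number correct / total examinees
p = 70 / 103
p = 0.6796

0.6796


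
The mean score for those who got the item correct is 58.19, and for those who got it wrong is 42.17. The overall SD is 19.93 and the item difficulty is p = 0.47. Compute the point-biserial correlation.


q = 1 - p = 0.53
rpb = ((M1 - M0) / SD) * sqrt(p * q)
rpb = ((58.19 - 42.17) / 19.93) * sqrt(0.47 * 0.53)
rpb = 0.4012

0.4012


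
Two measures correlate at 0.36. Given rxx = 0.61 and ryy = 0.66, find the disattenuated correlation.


r_corrected = rxy / sqrt(rxx * ryy)
= 0.36 / sqrt(0.61 * 0.66)
= 0.36 / sqrt(0.4026)
= 0.36 / 0.634508
r_corrected = 0.5674

0.5674


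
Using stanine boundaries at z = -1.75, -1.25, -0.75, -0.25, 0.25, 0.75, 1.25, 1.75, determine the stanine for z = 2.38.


Stanine boundaries: [-1.75, -1.25, -0.75, -0.25, 0.25, 0.75, 1.25, 1.75]
z = 2.38
Check each boundary:
  z >= -1.75 -> could be stanine 2
  z >= -1.25 -> could be stanine 3
  z >= -0.75 -> could be stanine 4
  z >= -0.25 -> could be stanine 5
  z >= 0.25 -> could be stanine 6
  z >= 0.75 -> could be stanine 7
  z >= 1.25 -> could be stanine 8
  z >= 1.75 -> could be stanine 9
Highest qualifying boundary gives stanine = 9

9


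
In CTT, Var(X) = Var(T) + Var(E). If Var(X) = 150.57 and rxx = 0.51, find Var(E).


var_true = rxx * var_obs = 0.51 * 150.57 = 76.7907
var_error = var_obs - var_true
var_error = 150.57 - 76.7907
var_error = 73.7793

73.7793


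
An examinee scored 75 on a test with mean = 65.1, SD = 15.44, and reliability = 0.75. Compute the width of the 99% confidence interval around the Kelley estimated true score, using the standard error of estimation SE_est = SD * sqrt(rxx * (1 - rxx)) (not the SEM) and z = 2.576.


True score estimate = 0.75*75 + 0.25*65.1 = 72.525
SE_est = SD * sqrt(rxx * (1 - rxx)) = 15.44 * sqrt(0.75 * 0.25) = 15.44 * sqrt(0.1875) = 6.685716
CI = T_est +/- z * SE_est, so width = 2 * z * SE_est = 2 * 2.576 * 6.685716
Width = 34.4448

34.4448


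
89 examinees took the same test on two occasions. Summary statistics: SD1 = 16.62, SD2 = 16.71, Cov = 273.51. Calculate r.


r = cov(X,Y) / (SD_X * SD_Y)
r = 273.51 / (16.62 * 16.71)
r = 273.51 / 277.7202
r = 0.9848

0.9848


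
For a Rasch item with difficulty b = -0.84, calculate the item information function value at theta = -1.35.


P = 1/(1+exp(-(-1.35--0.84))) = 0.3752
I = P*(1-P) = 0.3752 * 0.6248
I = 0.2344

0.2344


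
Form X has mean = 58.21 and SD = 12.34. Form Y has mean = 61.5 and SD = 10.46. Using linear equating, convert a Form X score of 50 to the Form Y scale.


slope = SD_Y / SD_X = 10.46 / 12.34 ~ 0.8476
intercept = mean_Y - slope * mean_X = 61.5 - (10.46 / 12.34) * 58.21 ~ 12.1583
Y = slope * X + intercept. To avoid rounding drift from the rounded slope/intercept, evaluate the equivalent form Y = mean_Y + SD_Y * (X - mean_X) / SD_X at full precision:
Y = 61.5 + 10.46 * (50 - 58.21) / 12.34
Y = 61.5 - 10.46 * 8.21 / 12.34
Y = 61.5 - 85.8766 / 12.34
Y = 61.5 - 6.9592
Y = 54.5408

54.5408


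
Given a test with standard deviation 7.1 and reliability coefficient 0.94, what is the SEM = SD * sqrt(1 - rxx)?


SEM = SD * sqrt(1 - rxx)
SEM = 7.1 * sqrt(1 - 0.94)
SEM = 7.1 * sqrt(0.06) = 7.1 * 0.244949
SEM = 1.7391

1.7391


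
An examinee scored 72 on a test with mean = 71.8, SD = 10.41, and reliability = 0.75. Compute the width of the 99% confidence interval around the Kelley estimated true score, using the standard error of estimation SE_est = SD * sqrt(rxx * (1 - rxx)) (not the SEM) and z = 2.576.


True score estimate = 0.75*72 + 0.25*71.8 = 71.95
SE_est = SD * sqrt(rxx * (1 - rxx)) = 10.41 * sqrt(0.75 * 0.25) = 10.41 * sqrt(0.1875) = 4.507662
CI = T_est +/- z * SE_est, so width = 2 * z * SE_est = 2 * 2.576 * 4.507662
Width = 23.2235

23.2235


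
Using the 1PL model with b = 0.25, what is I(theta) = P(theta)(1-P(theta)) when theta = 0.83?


P = 1/(1+exp(-(0.83-0.25))) = 0.6411
I = P*(1-P) = 0.6411 * 0.3589
I = 0.2301

0.2301


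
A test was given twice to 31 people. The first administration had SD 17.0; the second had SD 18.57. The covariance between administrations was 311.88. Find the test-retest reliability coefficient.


r = cov(X,Y) / (SD_X * SD_Y)
r = 311.88 / (17.0 * 18.57)
r = 311.88 / 315.69
r = 0.9879

0.9879


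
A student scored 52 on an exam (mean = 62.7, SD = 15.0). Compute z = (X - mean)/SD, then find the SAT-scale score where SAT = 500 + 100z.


z = (X - mean) / SD = (52 - 62.7) / 15.0
z = -10.7 / 15.0
z = -0.7133
SAT-scale = SAT = 500 + 100z
Carry z at full precision (z = -10.7 / 15.0) into the conversion:
SAT-scale = 500 + 100 * (-10.7 / 15.0) = 500 + -1070 / 15.0
SAT-scale = 500 + -71.3333
SAT-scale = 428.6667

428.6667


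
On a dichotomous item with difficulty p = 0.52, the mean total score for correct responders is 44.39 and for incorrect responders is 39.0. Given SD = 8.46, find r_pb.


q = 1 - p = 0.48
rpb = ((M1 - M0) / SD) * sqrt(p * q)
rpb = ((44.39 - 39.0) / 8.46) * sqrt(0.52 * 0.48)
rpb = 0.3183

0.3183


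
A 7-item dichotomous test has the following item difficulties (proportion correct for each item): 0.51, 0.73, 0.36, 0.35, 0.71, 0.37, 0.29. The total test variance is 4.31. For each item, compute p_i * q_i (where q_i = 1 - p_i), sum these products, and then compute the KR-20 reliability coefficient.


For each item, compute p_i * q_i:
  Item 1: 0.51 * 0.49 = 0.2499
  Item 2: 0.73 * 0.27 = 0.1971
  Item 3: 0.36 * 0.64 = 0.2304
  Item 4: 0.35 * 0.65 = 0.2275
  Item 5: 0.71 * 0.29 = 0.2059
  Item 6: 0.37 * 0.63 = 0.2331
  Item 7: 0.29 * 0.71 = 0.2059
Sum(p_i * q_i) = 0.2499 + 0.1971 + 0.2304 + 0.2275 + 0.2059 + 0.2331 + 0.2059 = 1.5498
KR-20 = (k/(k-1)) * (1 - Sum(p_i*q_i) / Var_total)
= (7/6) * (1 - 1.5498/4.31)
= 1.1667 * 0.6404
KR-20 = 0.7472

0.7472


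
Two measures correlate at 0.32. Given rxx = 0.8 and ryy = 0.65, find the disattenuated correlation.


r_corrected = rxy / sqrt(rxx * ryy)
= 0.32 / sqrt(0.8 * 0.65)
= 0.32 / sqrt(0.52)
= 0.32 / 0.72111
r_corrected = 0.4438

0.4438


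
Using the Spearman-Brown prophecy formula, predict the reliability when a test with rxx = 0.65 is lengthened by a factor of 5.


r_new = (n * rxx) / (1 + (n-1) * rxx)
r_new = (5 * 0.65) / (1 + 4 * 0.65)
r_new = 3.25 / 3.6
r_new = 0.9028

0.9028


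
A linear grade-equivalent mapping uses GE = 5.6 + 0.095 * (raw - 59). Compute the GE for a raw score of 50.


raw - median = 50 - 59 = -9
slope * diff = 0.095 * -9 = -0.855
GE = 5.6 + -0.855
GE = 4.745

4.745


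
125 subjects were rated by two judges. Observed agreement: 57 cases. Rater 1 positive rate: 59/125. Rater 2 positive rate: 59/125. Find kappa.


P_o = 57/125 = 0.456
P_e = (59*59 + 66*66) / 15625 = 0.501568
kappa = (P_o - P_e) / (1 - P_e)
kappa = (0.456 - 0.501568) / (1 - 0.501568)
kappa = -0.0914

-0.0914


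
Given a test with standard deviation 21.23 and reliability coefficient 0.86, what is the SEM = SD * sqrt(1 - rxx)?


SEM = SD * sqrt(1 - rxx)
SEM = 21.23 * sqrt(1 - 0.86)
SEM = 21.23 * sqrt(0.14) = 21.23 * 0.374166
SEM = 7.9435

7.9435


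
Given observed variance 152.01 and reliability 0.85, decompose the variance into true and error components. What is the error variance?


var_true = rxx * var_obs = 0.85 * 152.01 = 129.2085
var_error = var_obs - var_true
var_error = 152.01 - 129.2085
var_error = 22.8015

22.8015


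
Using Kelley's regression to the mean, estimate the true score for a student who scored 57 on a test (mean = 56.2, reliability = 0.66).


T_est = rxx * X + (1 - rxx) * mean
T_est = 0.66 * 57 + 0.34 * 56.2
T_est = 37.62 + 19.108
T_est = 56.728

56.728


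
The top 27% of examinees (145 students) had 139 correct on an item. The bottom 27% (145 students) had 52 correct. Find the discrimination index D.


p_upper = 139/145 = 0.9586
p_lower = 52/145 = 0.3586
D = 0.9586 - 0.3586 = 0.6

0.6


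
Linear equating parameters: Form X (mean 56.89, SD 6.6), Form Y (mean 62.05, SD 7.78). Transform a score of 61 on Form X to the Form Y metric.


slope = SD_Y / SD_X = 7.78 / 6.6 ~ 1.1788
intercept = mean_Y - slope * mean_X = 62.05 - (7.78 / 6.6) * 56.89 ~ -5.0112
Y = slope * X + intercept. To avoid rounding drift from the rounded slope/intercept, evaluate the equivalent form Y = mean_Y + SD_Y * (X - mean_X) / SD_X at full precision:
Y = 62.05 + 7.78 * (61 - 56.89) / 6.6
Y = 62.05 + 7.78 * 4.11 / 6.6
Y = 62.05 + 31.9758 / 6.6
Y = 62.05 + 4.8448
Y = 66.8948

66.8948


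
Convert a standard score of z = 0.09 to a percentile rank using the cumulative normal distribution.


CDF(z) = 0.5 * (1 + erf(z/sqrt(2)))
erf(0.0636) = 0.0717
CDF = 0.5359
Percentile rank = 0.5359 * 100 = 53.59

53.59


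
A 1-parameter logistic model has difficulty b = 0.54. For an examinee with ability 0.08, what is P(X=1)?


theta - b = 0.08 - 0.54 = -0.46
exp(-(theta - b)) = exp(0.46) = 1.5841
P = 1 / (1 + 1.5841)
P = 0.387

0.387


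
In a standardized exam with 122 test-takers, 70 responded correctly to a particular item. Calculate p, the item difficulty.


Item difficulty p = number correct / total examinees
p = 70 / 122
p = 0.5738

0.5738


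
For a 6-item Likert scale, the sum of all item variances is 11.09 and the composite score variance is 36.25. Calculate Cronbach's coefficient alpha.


alpha = (k/(k-1)) * (1 - sum(si^2)/s_total^2)
= (6/5) * (1 - 11.09/36.25)
alpha = 0.8329

0.8329


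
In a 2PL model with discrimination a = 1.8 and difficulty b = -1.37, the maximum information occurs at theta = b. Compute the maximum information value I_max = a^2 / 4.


For 2PL, max info at theta = b = -1.37
I_max = a^2 / 4 = 1.8^2 / 4
= 3.24 / 4
I_max = 0.81

0.81


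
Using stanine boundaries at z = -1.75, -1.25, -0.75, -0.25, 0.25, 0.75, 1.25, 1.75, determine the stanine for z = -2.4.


Stanine boundaries: [-1.75, -1.25, -0.75, -0.25, 0.25, 0.75, 1.25, 1.75]
z = -2.4
Check each boundary:
  z < -1.75
  z < -1.25
  z < -0.75
  z < -0.25
  z < 0.25
  z < 0.75
  z < 1.25
  z < 1.75
Highest qualifying boundary gives stanine = 1

1


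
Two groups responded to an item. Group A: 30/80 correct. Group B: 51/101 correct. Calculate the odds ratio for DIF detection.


Odds_A = 30/50 = 0.6
Odds_B = 51/50 = 1.02
OR = Odds_A / Odds_B = 0.6 / 1.02
Exactly, OR = (30 * 50) / (50 * 51) = 1500 / 2550
OR = 0.5882

0.5882


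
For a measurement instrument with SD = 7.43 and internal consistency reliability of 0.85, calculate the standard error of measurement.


SEM = SD * sqrt(1 - rxx)
SEM = 7.43 * sqrt(1 - 0.85)
SEM = 7.43 * sqrt(0.15) = 7.43 * 0.387298
SEM = 2.8776

2.8776


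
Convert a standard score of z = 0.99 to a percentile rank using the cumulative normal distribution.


CDF(z) = 0.5 * (1 + erf(z/sqrt(2)))
erf(0.7) = 0.6778
CDF = 0.8389
Percentile rank = 0.8389 * 100 = 83.89

83.89


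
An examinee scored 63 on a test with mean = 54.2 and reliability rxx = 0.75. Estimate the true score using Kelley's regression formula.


T_est = rxx * X + (1 - rxx) * mean
T_est = 0.75 * 63 + 0.25 * 54.2
T_est = 47.25 + 13.55
T_est = 60.8

60.8


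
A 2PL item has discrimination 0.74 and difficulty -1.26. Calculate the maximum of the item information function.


For 2PL, max info at theta = b = -1.26
I_max = a^2 / 4 = 0.74^2 / 4
= 0.5476 / 4
I_max = 0.1369

0.1369


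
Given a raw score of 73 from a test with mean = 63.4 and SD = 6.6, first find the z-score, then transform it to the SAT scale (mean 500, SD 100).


z = (X - mean) / SD = (73 - 63.4) / 6.6
z = 9.6 / 6.6
z = 1.4545
SAT-scale = SAT = 500 + 100z
Carry z at full precision (z = 9.6 / 6.6) into the conversion:
SAT-scale = 500 + 100 * (9.6 / 6.6) = 500 + 960 / 6.6
SAT-scale = 500 + 145.4545
SAT-scale = 645.4545

645.4545


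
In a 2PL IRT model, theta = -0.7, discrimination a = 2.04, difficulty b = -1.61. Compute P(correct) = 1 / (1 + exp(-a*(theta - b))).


a*(theta - b) = 2.04 * (-0.7 - -1.61) = 1.8564
exp(-1.8564) = 0.1562
P = 1 / (1 + 0.1562)
P = 0.8649

0.8649


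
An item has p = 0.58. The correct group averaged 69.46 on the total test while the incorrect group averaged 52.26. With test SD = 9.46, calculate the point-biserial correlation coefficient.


q = 1 - p = 0.42
rpb = ((M1 - M0) / SD) * sqrt(p * q)
rpb = ((69.46 - 52.26) / 9.46) * sqrt(0.58 * 0.42)
rpb = 0.8974

0.8974


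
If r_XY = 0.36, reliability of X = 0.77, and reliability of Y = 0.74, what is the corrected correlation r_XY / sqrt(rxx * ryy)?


r_corrected = rxy / sqrt(rxx * ryy)
= 0.36 / sqrt(0.77 * 0.74)
= 0.36 / sqrt(0.5698)
= 0.36 / 0.754851
r_corrected = 0.4769

0.4769


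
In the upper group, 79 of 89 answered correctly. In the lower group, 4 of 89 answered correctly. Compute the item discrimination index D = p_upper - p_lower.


p_upper = 79/89 = 0.8876
p_lower = 4/89 = 0.0449
D = 0.8876 - 0.0449 = 0.8427

0.8427


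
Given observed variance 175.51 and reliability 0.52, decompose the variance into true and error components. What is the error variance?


var_true = rxx * var_obs = 0.52 * 175.51 = 91.2652
var_error = var_obs - var_true
var_error = 175.51 - 91.2652
var_error = 84.2448

84.2448


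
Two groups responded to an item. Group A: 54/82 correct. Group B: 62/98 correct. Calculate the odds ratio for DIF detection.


Odds_A = 54/28 = 1.9286
Odds_B = 62/36 = 1.7222
OR = Odds_A / Odds_B = 1.9286 / 1.7222
Exactly, OR = (54 * 36) / (28 * 62) = 1944 / 1736
OR = 1.1198

1.1198


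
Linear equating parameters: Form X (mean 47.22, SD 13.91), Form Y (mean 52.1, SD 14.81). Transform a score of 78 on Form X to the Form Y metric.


slope = SD_Y / SD_X = 14.81 / 13.91 ~ 1.0647
intercept = mean_Y - slope * mean_X = 52.1 - (14.81 / 13.91) * 47.22 ~ 1.8248
Y = slope * X + intercept. To avoid rounding drift from the rounded slope/intercept, evaluate the equivalent form Y = mean_Y + SD_Y * (X - mean_X) / SD_X at full precision:
Y = 52.1 + 14.81 * (78 - 47.22) / 13.91
Y = 52.1 + 14.81 * 30.78 / 13.91
Y = 52.1 + 455.8518 / 13.91
Y = 52.1 + 32.7715
Y = 84.8715

84.8715


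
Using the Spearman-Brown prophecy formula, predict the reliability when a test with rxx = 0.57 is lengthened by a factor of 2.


r_new = (n * rxx) / (1 + (n-1) * rxx)
r_new = (2 * 0.57) / (1 + 1 * 0.57)
r_new = 1.14 / 1.57
r_new = 0.7261

0.7261


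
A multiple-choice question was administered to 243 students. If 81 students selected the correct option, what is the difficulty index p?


Item difficulty p = number correct / total examinees
p = 81 / 243
p = 0.3333

0.3333


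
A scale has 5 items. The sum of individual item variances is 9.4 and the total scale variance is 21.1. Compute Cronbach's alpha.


alpha = (k/(k-1)) * (1 - sum(si^2)/s_total^2)
= (5/4) * (1 - 9.4/21.1)
alpha = 0.6931

0.6931


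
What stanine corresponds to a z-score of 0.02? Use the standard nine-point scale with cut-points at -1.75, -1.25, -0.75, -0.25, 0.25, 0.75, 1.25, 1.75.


Stanine boundaries: [-1.75, -1.25, -0.75, -0.25, 0.25, 0.75, 1.25, 1.75]
z = 0.02
Check each boundary:
  z >= -1.75 -> could be stanine 2
  z >= -1.25 -> could be stanine 3
  z >= -0.75 -> could be stanine 4
  z >= -0.25 -> could be stanine 5
  z < 0.25
  z < 0.75
  z < 1.25
  z < 1.75
Highest qualifying boundary gives stanine = 5

5


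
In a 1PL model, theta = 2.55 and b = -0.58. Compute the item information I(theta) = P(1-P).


P = 1/(1+exp(-(2.55--0.58))) = 0.9581
I = P*(1-P) = 0.9581 * 0.0419
I = 0.0401

0.0401


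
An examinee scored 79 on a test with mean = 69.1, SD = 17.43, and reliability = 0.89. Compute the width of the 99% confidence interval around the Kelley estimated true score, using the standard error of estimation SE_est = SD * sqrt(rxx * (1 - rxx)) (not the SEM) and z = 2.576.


True score estimate = 0.89*79 + 0.11*69.1 = 77.911
SE_est = SD * sqrt(rxx * (1 - rxx)) = 17.43 * sqrt(0.89 * 0.11) = 17.43 * sqrt(0.0979) = 5.453668
CI = T_est +/- z * SE_est, so width = 2 * z * SE_est = 2 * 2.576 * 5.453668
Width = 28.0973

28.0973


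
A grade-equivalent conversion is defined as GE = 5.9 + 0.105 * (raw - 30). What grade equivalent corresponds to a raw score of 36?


raw - median = 36 - 30 = 6
slope * diff = 0.105 * 6 = 0.63
GE = 5.9 + 0.63
GE = 6.53

6.53


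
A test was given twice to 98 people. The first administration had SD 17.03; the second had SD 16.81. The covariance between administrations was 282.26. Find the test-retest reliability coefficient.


r = cov(X,Y) / (SD_X * SD_Y)
r = 282.26 / (17.03 * 16.81)
r = 282.26 / 286.2743
r = 0.986

0.986


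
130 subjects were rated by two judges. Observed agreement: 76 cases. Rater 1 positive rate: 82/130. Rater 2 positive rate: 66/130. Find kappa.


P_o = 76/130 = 0.584615
P_e = (82*66 + 48*64) / 16900 = 0.502012
kappa = (P_o - P_e) / (1 - P_e)
kappa = (0.584615 - 0.502012) / (1 - 0.502012)
kappa = 0.1659

0.1659


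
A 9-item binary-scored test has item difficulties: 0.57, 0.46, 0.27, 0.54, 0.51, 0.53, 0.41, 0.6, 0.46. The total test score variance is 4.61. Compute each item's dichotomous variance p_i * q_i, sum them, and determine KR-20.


For each item, compute p_i * q_i:
  Item 1: 0.57 * 0.43 = 0.2451
  Item 2: 0.46 * 0.54 = 0.2484
  Item 3: 0.27 * 0.73 = 0.1971
  Item 4: 0.54 * 0.46 = 0.2484
  Item 5: 0.51 * 0.49 = 0.2499
  Item 6: 0.53 * 0.47 = 0.2491
  Item 7: 0.41 * 0.59 = 0.2419
  Item 8: 0.6 * 0.4 = 0.24
  Item 9: 0.46 * 0.54 = 0.2484
Sum(p_i * q_i) = 0.2451 + 0.2484 + 0.1971 + 0.2484 + 0.2499 + 0.2491 + 0.2419 + 0.24 + 0.2484 = 2.1683
KR-20 = (k/(k-1)) * (1 - Sum(p_i*q_i) / Var_total)
= (9/8) * (1 - 2.1683/4.61)
= 1.125 * 0.5297
KR-20 = 0.5959

0.5959


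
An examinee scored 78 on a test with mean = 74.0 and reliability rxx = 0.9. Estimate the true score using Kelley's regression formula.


T_est = rxx * X + (1 - rxx) * mean
T_est = 0.9 * 78 + 0.1 * 74.0
T_est = 70.2 + 7.4
T_est = 77.6

77.6


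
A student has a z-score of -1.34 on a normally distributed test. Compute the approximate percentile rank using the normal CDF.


CDF(z) = 0.5 * (1 + erf(z/sqrt(2)))
erf(-0.9475) = -0.8198
CDF = 0.0901
Percentile rank = 0.0901 * 100 = 9.01

9.01


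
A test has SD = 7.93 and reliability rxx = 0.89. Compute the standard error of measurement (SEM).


SEM = SD * sqrt(1 - rxx)
SEM = 7.93 * sqrt(1 - 0.89)
SEM = 7.93 * sqrt(0.11) = 7.93 * 0.331662
SEM = 2.6301

2.6301


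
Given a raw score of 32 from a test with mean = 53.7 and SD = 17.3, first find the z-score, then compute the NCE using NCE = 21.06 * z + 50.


z = (X - mean) / SD = (32 - 53.7) / 17.3
z = -21.7 / 17.3
z = -1.2543
NCE = NCE = 21.06z + 50
Carry z at full precision (z = -21.7 / 17.3) into the conversion:
NCE = 21.06 * (-21.7 / 17.3) + 50 = -457.002 / 17.3 + 50
NCE = -26.4163 + 50
NCE = 23.5837

23.5837


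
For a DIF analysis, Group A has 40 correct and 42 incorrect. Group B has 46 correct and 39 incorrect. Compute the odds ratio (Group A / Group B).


Odds_A = 40/42 = 0.9524
Odds_B = 46/39 = 1.1795
OR = Odds_A / Odds_B = 0.9524 / 1.1795
Exactly, OR = (40 * 39) / (42 * 46) = 1560 / 1932
OR = 0.8075

0.8075


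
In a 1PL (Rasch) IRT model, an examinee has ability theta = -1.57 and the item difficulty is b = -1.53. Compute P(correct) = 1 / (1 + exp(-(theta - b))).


theta - b = -1.57 - -1.53 = -0.04
exp(-(theta - b)) = exp(0.04) = 1.0408
P = 1 / (1 + 1.0408)
P = 0.49

0.49


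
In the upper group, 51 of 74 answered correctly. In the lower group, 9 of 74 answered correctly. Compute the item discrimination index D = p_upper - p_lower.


p_upper = 51/74 = 0.6892
p_lower = 9/74 = 0.1216
D = 0.6892 - 0.1216 = 0.5676

0.5676


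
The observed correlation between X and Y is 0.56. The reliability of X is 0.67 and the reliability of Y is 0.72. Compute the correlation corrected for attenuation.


r_corrected = rxy / sqrt(rxx * ryy)
= 0.56 / sqrt(0.67 * 0.72)
= 0.56 / sqrt(0.4824)
= 0.56 / 0.69455
r_corrected = 0.8063

0.8063


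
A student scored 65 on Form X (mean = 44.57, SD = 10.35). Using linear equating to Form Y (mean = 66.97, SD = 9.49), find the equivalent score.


slope = SD_Y / SD_X = 9.49 / 10.35 ~ 0.9169
intercept = mean_Y - slope * mean_X = 66.97 - (9.49 / 10.35) * 44.57 ~ 26.1034
Y = slope * X + intercept. To avoid rounding drift from the rounded slope/intercept, evaluate the equivalent form Y = mean_Y + SD_Y * (X - mean_X) / SD_X at full precision:
Y = 66.97 + 9.49 * (65 - 44.57) / 10.35
Y = 66.97 + 9.49 * 20.43 / 10.35
Y = 66.97 + 193.8807 / 10.35
Y = 66.97 + 18.7324
Y = 85.7024

85.7024


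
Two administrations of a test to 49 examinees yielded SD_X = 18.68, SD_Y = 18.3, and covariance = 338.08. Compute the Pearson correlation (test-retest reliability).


r = cov(X,Y) / (SD_X * SD_Y)
r = 338.08 / (18.68 * 18.3)
r = 338.08 / 341.844
r = 0.989

0.989


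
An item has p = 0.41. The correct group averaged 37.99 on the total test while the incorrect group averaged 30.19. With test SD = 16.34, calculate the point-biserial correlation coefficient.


q = 1 - p = 0.59
rpb = ((M1 - M0) / SD) * sqrt(p * q)
rpb = ((37.99 - 30.19) / 16.34) * sqrt(0.41 * 0.59)
rpb = 0.2348

0.2348


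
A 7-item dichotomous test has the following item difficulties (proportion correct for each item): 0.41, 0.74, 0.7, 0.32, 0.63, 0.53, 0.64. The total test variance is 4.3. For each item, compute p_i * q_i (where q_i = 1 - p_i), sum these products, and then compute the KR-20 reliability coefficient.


For each item, compute p_i * q_i:
  Item 1: 0.41 * 0.59 = 0.2419
  Item 2: 0.74 * 0.26 = 0.1924
  Item 3: 0.7 * 0.3 = 0.21
  Item 4: 0.32 * 0.68 = 0.2176
  Item 5: 0.63 * 0.37 = 0.2331
  Item 6: 0.53 * 0.47 = 0.2491
  Item 7: 0.64 * 0.36 = 0.2304
Sum(p_i * q_i) = 0.2419 + 0.1924 + 0.21 + 0.2176 + 0.2331 + 0.2491 + 0.2304 = 1.5745
KR-20 = (k/(k-1)) * (1 - Sum(p_i*q_i) / Var_total)
= (7/6) * (1 - 1.5745/4.3)
= 1.1667 * 0.6338
KR-20 = 0.7395

0.7395


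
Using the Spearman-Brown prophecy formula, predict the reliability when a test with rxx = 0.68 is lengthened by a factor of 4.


r_new = (n * rxx) / (1 + (n-1) * rxx)
r_new = (4 * 0.68) / (1 + 3 * 0.68)
r_new = 2.72 / 3.04
r_new = 0.8947

0.8947


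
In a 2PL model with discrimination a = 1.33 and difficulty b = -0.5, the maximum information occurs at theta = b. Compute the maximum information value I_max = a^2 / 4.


For 2PL, max info at theta = b = -0.5
I_max = a^2 / 4 = 1.33^2 / 4
= 1.7689 / 4
I_max = 0.4422

0.4422


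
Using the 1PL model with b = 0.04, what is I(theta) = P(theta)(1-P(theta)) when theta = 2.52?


P = 1/(1+exp(-(2.52-0.04))) = 0.9227
I = P*(1-P) = 0.9227 * 0.0773
I = 0.0713

0.0713


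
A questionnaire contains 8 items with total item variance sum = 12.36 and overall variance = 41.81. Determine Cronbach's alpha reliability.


alpha = (k/(k-1)) * (1 - sum(si^2)/s_total^2)
= (8/7) * (1 - 12.36/41.81)
alpha = 0.805

0.805


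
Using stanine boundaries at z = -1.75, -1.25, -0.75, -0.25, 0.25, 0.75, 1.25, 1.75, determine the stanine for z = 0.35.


Stanine boundaries: [-1.75, -1.25, -0.75, -0.25, 0.25, 0.75, 1.25, 1.75]
z = 0.35
Check each boundary:
  z >= -1.75 -> could be stanine 2
  z >= -1.25 -> could be stanine 3
  z >= -0.75 -> could be stanine 4
  z >= -0.25 -> could be stanine 5
  z >= 0.25 -> could be stanine 6
  z < 0.75
  z < 1.25
  z < 1.75
Highest qualifying boundary gives stanine = 6

6


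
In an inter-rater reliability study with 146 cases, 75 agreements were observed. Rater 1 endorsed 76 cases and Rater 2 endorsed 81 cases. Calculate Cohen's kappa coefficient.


P_o = 75/146 = 0.513699
P_e = (76*81 + 70*65) / 21316 = 0.502252
kappa = (P_o - P_e) / (1 - P_e)
kappa = (0.513699 - 0.502252) / (1 - 0.502252)
kappa = 0.023

0.023


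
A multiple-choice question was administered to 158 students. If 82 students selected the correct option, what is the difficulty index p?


Item difficulty p = number correct / total examinees
p = 82 / 158
p = 0.519

0.519


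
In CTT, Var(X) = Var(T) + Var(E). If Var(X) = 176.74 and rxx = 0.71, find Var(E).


var_true = rxx * var_obs = 0.71 * 176.74 = 125.4854
var_error = var_obs - var_true
var_error = 176.74 - 125.4854
var_error = 51.2546

51.2546


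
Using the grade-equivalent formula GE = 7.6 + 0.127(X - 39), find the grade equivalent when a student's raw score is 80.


raw - median = 80 - 39 = 41
slope * diff = 0.127 * 41 = 5.207
GE = 7.6 + 5.207
GE = 12.807

12.807


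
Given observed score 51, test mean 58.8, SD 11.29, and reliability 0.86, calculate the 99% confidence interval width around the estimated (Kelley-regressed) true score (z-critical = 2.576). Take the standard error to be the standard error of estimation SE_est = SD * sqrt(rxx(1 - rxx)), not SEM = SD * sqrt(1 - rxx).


True score estimate = 0.86*51 + 0.14*58.8 = 52.092
SE_est = SD * sqrt(rxx * (1 - rxx)) = 11.29 * sqrt(0.86 * 0.14) = 11.29 * sqrt(0.1204) = 3.917484
CI = T_est +/- z * SE_est, so width = 2 * z * SE_est = 2 * 2.576 * 3.917484
Width = 20.1829

20.1829


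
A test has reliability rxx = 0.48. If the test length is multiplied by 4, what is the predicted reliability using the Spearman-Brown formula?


r_new = (n * rxx) / (1 + (n-1) * rxx)
r_new = (4 * 0.48) / (1 + 3 * 0.48)
r_new = 1.92 / 2.44
r_new = 0.7869

0.7869


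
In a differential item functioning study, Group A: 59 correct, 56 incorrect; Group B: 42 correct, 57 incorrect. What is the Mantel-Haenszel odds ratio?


Odds_A = 59/56 = 1.0536
Odds_B = 42/57 = 0.7368
OR = Odds_A / Odds_B = 1.0536 / 0.7368
Exactly, OR = (59 * 57) / (56 * 42) = 3363 / 2352
OR = 1.4298

1.4298


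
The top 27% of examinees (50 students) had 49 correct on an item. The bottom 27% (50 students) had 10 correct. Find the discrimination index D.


p_upper = 49/50 = 0.98
p_lower = 10/50 = 0.2
D = 0.98 - 0.2 = 0.78

0.78


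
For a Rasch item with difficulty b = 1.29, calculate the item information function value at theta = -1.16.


P = 1/(1+exp(-(-1.16-1.29))) = 0.0794
I = P*(1-P) = 0.0794 * 0.9206
I = 0.0731

0.0731


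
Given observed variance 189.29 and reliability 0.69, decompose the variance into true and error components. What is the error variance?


var_true = rxx * var_obs = 0.69 * 189.29 = 130.6101
var_error = var_obs - var_true
var_error = 189.29 - 130.6101
var_error = 58.6799

58.6799


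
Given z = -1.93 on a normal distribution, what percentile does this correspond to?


CDF(z) = 0.5 * (1 + erf(z/sqrt(2)))
erf(-1.3647) = -0.9464
CDF = 0.0268
Percentile rank = 0.0268 * 100 = 2.68

2.68


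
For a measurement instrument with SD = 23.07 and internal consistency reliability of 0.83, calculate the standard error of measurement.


SEM = SD * sqrt(1 - rxx)
SEM = 23.07 * sqrt(1 - 0.83)
SEM = 23.07 * sqrt(0.17) = 23.07 * 0.412311
SEM = 9.512

9.512


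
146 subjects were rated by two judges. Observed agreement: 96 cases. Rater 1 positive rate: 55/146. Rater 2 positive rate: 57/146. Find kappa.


P_o = 96/146 = 0.657534
P_e = (55*57 + 91*89) / 21316 = 0.527022
kappa = (P_o - P_e) / (1 - P_e)
kappa = (0.657534 - 0.527022) / (1 - 0.527022)
kappa = 0.2759

0.2759


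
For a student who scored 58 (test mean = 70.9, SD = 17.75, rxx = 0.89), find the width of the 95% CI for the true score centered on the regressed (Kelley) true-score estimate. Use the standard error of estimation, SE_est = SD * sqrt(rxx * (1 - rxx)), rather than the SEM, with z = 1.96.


True score estimate = 0.89*58 + 0.11*70.9 = 59.419
SE_est = SD * sqrt(rxx * (1 - rxx)) = 17.75 * sqrt(0.89 * 0.11) = 17.75 * sqrt(0.0979) = 5.553793
CI = T_est +/- z * SE_est, so width = 2 * z * SE_est = 2 * 1.96 * 5.553793
Width = 21.7709

21.7709


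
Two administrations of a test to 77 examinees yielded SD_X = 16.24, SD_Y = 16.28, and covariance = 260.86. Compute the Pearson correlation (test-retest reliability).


r = cov(X,Y) / (SD_X * SD_Y)
r = 260.86 / (16.24 * 16.28)
r = 260.86 / 264.3872
r = 0.9867

0.9867


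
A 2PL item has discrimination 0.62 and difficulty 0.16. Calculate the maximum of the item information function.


For 2PL, max info at theta = b = 0.16
I_max = a^2 / 4 = 0.62^2 / 4
= 0.3844 / 4
I_max = 0.0961

0.0961


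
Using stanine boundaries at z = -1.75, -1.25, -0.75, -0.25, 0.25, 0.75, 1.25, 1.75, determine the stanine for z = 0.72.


Stanine boundaries: [-1.75, -1.25, -0.75, -0.25, 0.25, 0.75, 1.25, 1.75]
z = 0.72
Check each boundary:
  z >= -1.75 -> could be stanine 2
  z >= -1.25 -> could be stanine 3
  z >= -0.75 -> could be stanine 4
  z >= -0.25 -> could be stanine 5
  z >= 0.25 -> could be stanine 6
  z < 0.75
  z < 1.25
  z < 1.75
Highest qualifying boundary gives stanine = 6

6


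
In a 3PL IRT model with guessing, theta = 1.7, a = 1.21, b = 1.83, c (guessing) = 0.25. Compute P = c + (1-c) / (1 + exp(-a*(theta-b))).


logit = 1.21*(1.7 - 1.83) = -0.1573
P* = 1/(1 + exp(--0.1573)) = 0.4608
P = 0.25 + (1 - 0.25) * 0.4608
P = 0.5956

0.5956


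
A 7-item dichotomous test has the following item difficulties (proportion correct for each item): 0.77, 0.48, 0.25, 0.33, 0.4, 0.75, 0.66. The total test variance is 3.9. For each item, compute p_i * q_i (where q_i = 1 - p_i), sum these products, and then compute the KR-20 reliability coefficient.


For each item, compute p_i * q_i:
  Item 1: 0.77 * 0.23 = 0.1771
  Item 2: 0.48 * 0.52 = 0.2496
  Item 3: 0.25 * 0.75 = 0.1875
  Item 4: 0.33 * 0.67 = 0.2211
  Item 5: 0.4 * 0.6 = 0.24
  Item 6: 0.75 * 0.25 = 0.1875
  Item 7: 0.66 * 0.34 = 0.2244
Sum(p_i * q_i) = 0.1771 + 0.2496 + 0.1875 + 0.2211 + 0.24 + 0.1875 + 0.2244 = 1.4872
KR-20 = (k/(k-1)) * (1 - Sum(p_i*q_i) / Var_total)
= (7/6) * (1 - 1.4872/3.9)
= 1.1667 * 0.6187
KR-20 = 0.7218

0.7218


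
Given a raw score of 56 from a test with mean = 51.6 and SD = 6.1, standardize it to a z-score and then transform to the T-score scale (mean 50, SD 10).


z = (X - mean) / SD = (56 - 51.6) / 6.1
z = 4.4 / 6.1
z = 0.7213
T-score = T = 50 + 10z
Carry z at full precision (z = 4.4 / 6.1) into the conversion:
T-score = 50 + 10 * (4.4 / 6.1) = 50 + 44 / 6.1
T-score = 50 + 7.2131
T-score = 57.2131

57.2131


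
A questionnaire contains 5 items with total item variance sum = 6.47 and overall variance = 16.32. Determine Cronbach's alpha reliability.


alpha = (k/(k-1)) * (1 - sum(si^2)/s_total^2)
= (5/4) * (1 - 6.47/16.32)
alpha = 0.7544

0.7544


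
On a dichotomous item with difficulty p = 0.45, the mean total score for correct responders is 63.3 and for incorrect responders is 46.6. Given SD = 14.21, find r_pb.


q = 1 - p = 0.55
rpb = ((M1 - M0) / SD) * sqrt(p * q)
rpb = ((63.3 - 46.6) / 14.21) * sqrt(0.45 * 0.55)
rpb = 0.5847

0.5847


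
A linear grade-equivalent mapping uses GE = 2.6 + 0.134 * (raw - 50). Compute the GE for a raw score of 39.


raw - median = 39 - 50 = -11
slope * diff = 0.134 * -11 = -1.474
GE = 2.6 + -1.474
GE = 1.126

1.126


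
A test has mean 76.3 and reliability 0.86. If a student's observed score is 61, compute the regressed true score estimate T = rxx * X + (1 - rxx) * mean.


T_est = rxx * X + (1 - rxx) * mean
T_est = 0.86 * 61 + 0.14 * 76.3
T_est = 52.46 + 10.682
T_est = 63.142

63.142


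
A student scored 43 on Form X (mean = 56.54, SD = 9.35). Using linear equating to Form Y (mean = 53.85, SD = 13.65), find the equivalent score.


slope = SD_Y / SD_X = 13.65 / 9.35 ~ 1.4599
intercept = mean_Y - slope * mean_X = 53.85 - (13.65 / 9.35) * 56.54 ~ -28.6924
Y = slope * X + intercept. To avoid rounding drift from the rounded slope/intercept, evaluate the equivalent form Y = mean_Y + SD_Y * (X - mean_X) / SD_X at full precision:
Y = 53.85 + 13.65 * (43 - 56.54) / 9.35
Y = 53.85 - 13.65 * 13.54 / 9.35
Y = 53.85 - 184.821 / 9.35
Y = 53.85 - 19.767
Y = 34.083

34.083


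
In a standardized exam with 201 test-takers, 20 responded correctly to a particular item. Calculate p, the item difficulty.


Item difficulty p = number correct / total examinees
p = 20 / 201
p = 0.0995

0.0995


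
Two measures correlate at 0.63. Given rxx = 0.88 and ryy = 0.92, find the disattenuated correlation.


r_corrected = rxy / sqrt(rxx * ryy)
= 0.63 / sqrt(0.88 * 0.92)
= 0.63 / sqrt(0.8096)
= 0.63 / 0.899778
r_corrected = 0.7002

0.7002


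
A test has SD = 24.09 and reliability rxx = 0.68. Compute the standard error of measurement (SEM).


SEM = SD * sqrt(1 - rxx)
SEM = 24.09 * sqrt(1 - 0.68)
SEM = 24.09 * sqrt(0.32) = 24.09 * 0.565685
SEM = 13.6274

13.6274


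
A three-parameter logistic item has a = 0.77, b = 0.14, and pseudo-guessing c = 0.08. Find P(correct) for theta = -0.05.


logit = 0.77*(-0.05 - 0.14) = -0.1463
P* = 1/(1 + exp(--0.1463)) = 0.4635
P = 0.08 + (1 - 0.08) * 0.4635
P = 0.5064

0.5064


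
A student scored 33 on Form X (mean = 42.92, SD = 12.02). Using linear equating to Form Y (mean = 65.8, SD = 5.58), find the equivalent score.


slope = SD_Y / SD_X = 5.58 / 12.02 ~ 0.4642
intercept = mean_Y - slope * mean_X = 65.8 - (5.58 / 12.02) * 42.92 ~ 45.8754
Y = slope * X + intercept. To avoid rounding drift from the rounded slope/intercept, evaluate the equivalent form Y = mean_Y + SD_Y * (X - mean_X) / SD_X at full precision:
Y = 65.8 + 5.58 * (33 - 42.92) / 12.02
Y = 65.8 - 5.58 * 9.92 / 12.02
Y = 65.8 - 55.3536 / 12.02
Y = 65.8 - 4.6051
Y = 61.1949

61.1949


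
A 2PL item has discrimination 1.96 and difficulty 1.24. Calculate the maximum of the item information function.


For 2PL, max info at theta = b = 1.24
I_max = a^2 / 4 = 1.96^2 / 4
= 3.8416 / 4
I_max = 0.9604

0.9604


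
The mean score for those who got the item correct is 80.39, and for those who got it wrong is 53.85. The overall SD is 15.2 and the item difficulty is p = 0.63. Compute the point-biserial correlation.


q = 1 - p = 0.37
rpb = ((M1 - M0) / SD) * sqrt(p * q)
rpb = ((80.39 - 53.85) / 15.2) * sqrt(0.63 * 0.37)
rpb = 0.843

0.843


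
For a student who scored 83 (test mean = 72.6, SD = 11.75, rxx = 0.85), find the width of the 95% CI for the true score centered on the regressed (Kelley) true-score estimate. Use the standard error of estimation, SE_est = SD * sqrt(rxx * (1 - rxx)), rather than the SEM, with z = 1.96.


True score estimate = 0.85*83 + 0.15*72.6 = 81.44
SE_est = SD * sqrt(rxx * (1 - rxx)) = 11.75 * sqrt(0.85 * 0.15) = 11.75 * sqrt(0.1275) = 4.195589
CI = T_est +/- z * SE_est, so width = 2 * z * SE_est = 2 * 1.96 * 4.195589
Width = 16.4467

16.4467


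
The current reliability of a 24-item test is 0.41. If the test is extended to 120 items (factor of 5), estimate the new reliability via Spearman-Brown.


r_new = (n * rxx) / (1 + (n-1) * rxx)
r_new = (5 * 0.41) / (1 + 4 * 0.41)
r_new = 2.05 / 2.64
r_new = 0.7765

0.7765


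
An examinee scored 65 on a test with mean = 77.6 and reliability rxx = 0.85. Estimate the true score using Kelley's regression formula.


T_est = rxx * X + (1 - rxx) * mean
T_est = 0.85 * 65 + 0.15 * 77.6
T_est = 55.25 + 11.64
T_est = 66.89

66.89


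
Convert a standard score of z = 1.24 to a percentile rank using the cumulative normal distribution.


CDF(z) = 0.5 * (1 + erf(z/sqrt(2)))
erf(0.8768) = 0.785
CDF = 0.8925
Percentile rank = 0.8925 * 100 = 89.25

89.25


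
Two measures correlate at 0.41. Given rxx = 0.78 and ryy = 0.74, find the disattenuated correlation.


r_corrected = rxy / sqrt(rxx * ryy)
= 0.41 / sqrt(0.78 * 0.74)
= 0.41 / sqrt(0.5772)
= 0.41 / 0.759737
r_corrected = 0.5397

0.5397


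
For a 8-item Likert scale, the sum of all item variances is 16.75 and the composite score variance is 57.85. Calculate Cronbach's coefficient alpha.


alpha = (k/(k-1)) * (1 - sum(si^2)/s_total^2)
= (8/7) * (1 - 16.75/57.85)
alpha = 0.812

0.812


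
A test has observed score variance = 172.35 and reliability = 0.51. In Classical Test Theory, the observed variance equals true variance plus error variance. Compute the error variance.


var_true = rxx * var_obs = 0.51 * 172.35 = 87.8985
var_error = var_obs - var_true
var_error = 172.35 - 87.8985
var_error = 84.4515

84.4515
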